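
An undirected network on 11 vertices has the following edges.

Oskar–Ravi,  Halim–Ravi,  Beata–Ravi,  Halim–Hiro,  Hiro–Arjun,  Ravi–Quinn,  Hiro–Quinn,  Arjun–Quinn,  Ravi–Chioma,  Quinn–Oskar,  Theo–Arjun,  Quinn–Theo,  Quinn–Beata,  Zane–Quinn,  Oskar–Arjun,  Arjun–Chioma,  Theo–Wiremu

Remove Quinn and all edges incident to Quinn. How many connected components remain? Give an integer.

Without Quinn, the remaining ties split the others into: {Arjun, Beata, Chioma, Halim, Hiro, Oskar, Ravi, Theo, Wiremu}; {Zane}.
That's 2 separate components.

2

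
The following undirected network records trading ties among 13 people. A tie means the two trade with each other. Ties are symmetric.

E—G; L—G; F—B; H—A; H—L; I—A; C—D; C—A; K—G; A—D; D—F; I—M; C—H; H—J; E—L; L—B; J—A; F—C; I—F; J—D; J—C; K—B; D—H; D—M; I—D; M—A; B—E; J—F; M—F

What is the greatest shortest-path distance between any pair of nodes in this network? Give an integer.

4

Eccentricity of each node (its greatest distance to any other): A:4, B:3, C:3, D:3, E:3, F:3, G:4, H:3, I:4, J:3, K:4, L:3, M:4.
The maximum eccentricity is 4, realized for instance by the pair K–A via K – B – L – H – A. So the diameter is 4.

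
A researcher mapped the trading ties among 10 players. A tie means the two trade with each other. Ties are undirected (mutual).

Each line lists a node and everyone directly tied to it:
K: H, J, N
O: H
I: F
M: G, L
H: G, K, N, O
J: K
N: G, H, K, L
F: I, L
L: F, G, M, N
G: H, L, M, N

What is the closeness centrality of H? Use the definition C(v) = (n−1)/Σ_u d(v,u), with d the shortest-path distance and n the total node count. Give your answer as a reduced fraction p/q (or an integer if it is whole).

Distances from H: F:3, G:1, I:4, J:2, K:1, L:2, M:2, N:1, O:1. Sum = 17.
n = 10, so closeness = 9/17.

9/17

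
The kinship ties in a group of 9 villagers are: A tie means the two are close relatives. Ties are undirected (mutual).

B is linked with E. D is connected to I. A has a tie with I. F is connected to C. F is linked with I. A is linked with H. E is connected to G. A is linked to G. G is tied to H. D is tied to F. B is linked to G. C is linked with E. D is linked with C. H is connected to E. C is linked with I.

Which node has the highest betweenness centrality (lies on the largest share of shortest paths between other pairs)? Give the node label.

E

Unnormalized betweenness of each node: A:9/2, B:0, C:15/2, D:0, E:8, F:0, G:5/2, H:1/2, I:5.
E has the largest value, 8, making it the main broker — the node through which the most shortest paths run.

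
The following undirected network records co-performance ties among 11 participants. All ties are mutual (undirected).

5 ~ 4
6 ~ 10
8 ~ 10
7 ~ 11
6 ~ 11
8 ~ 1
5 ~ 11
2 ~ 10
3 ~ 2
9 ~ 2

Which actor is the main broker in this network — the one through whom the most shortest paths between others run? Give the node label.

10

Unnormalized betweenness of each node: 1:0, 2:17, 3:0, 4:0, 5:9, 6:24, 7:0, 8:9, 9:0, 10:31, 11:23.
10 has the largest value, 31, making it the main broker — the node through which the most shortest paths run.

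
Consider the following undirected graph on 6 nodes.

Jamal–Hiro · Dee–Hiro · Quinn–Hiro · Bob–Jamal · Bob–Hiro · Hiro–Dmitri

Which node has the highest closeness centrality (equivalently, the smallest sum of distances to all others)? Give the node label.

Farness (sum of distances to all others) for each node — Bob:8, Dee:9, Dmitri:9, Hiro:5, Jamal:8, Quinn:9.
The smallest farness is 5, for Hiro, so Hiro has the highest closeness.

Hiro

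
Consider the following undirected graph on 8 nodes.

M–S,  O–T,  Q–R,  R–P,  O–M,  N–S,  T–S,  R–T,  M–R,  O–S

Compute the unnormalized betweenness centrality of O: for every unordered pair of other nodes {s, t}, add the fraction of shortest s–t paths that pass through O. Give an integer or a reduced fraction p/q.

1/3

Pairs whose geodesics pass through O — M–T: 1/3.
All other pairs contribute 0.
Summing the contributions gives betweenness(O) = 1/3.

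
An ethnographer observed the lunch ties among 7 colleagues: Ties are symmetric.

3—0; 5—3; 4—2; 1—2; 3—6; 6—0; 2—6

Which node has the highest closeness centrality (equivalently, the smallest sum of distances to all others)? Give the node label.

Farness (sum of distances to all others) for each node — 0:12, 1:15, 2:10, 3:11, 4:15, 5:16, 6:9.
The smallest farness is 9, for 6, so 6 has the highest closeness.

6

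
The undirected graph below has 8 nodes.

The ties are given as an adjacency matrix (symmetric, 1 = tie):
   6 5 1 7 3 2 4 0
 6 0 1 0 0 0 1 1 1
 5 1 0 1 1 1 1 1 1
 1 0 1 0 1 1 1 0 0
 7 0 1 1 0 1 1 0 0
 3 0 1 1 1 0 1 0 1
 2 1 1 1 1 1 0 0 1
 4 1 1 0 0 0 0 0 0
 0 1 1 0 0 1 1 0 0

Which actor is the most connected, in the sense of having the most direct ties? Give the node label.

Degrees — 0:4, 1:4, 2:6, 3:5, 4:2, 5:7, 6:4, 7:4.
The maximum is 7, attained only by 5.

5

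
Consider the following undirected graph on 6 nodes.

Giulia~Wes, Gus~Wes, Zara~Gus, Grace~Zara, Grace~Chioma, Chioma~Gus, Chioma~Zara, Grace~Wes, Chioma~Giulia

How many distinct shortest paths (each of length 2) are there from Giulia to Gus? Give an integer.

The shortest distance is 2. The length-2 paths are: Giulia–Wes–Gus; Giulia–Chioma–Gus.
That gives 2 distinct shortest paths.

2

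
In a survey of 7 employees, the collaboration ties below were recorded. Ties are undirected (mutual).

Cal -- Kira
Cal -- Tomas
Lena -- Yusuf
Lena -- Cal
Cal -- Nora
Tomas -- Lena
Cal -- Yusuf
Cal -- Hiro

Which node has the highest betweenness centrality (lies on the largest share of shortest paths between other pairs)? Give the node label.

Unnormalized betweenness of each node: Cal:25/2, Hiro:0, Kira:0, Lena:1/2, Nora:0, Tomas:0, Yusuf:0.
Cal has the largest value, 25/2, making it the main broker — the node through which the most shortest paths run.

Cal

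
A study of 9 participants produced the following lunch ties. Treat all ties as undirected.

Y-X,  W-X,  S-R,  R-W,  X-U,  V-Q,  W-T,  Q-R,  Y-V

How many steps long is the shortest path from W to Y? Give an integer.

2

One shortest route is W – X – Y, which uses 2 edges, and W and Y are not directly tied, so nothing shorter exists. So d(W,Y) = 2.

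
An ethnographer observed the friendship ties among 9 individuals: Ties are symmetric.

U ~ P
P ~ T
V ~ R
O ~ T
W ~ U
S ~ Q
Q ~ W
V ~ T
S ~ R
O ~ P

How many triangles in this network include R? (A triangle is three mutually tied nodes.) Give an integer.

R's neighbors are S and V, but none of them are tied to each other, so no triangle contains R.

0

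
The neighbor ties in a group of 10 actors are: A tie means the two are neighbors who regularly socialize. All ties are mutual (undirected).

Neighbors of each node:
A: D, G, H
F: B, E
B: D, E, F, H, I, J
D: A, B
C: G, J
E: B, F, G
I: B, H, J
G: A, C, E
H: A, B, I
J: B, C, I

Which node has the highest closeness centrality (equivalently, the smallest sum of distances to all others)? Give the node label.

Farness (sum of distances to all others) for each node — A:17, B:12, C:19, D:17, E:15, F:18, G:16, H:16, I:16, J:16.
The smallest farness is 12, for B, so B has the highest closeness.

B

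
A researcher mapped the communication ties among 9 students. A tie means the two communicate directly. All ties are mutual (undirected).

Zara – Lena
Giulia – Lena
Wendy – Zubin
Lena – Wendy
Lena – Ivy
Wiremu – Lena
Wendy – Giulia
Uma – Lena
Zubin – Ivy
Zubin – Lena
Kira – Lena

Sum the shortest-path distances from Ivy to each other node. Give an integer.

Distances from Ivy: Giulia:2, Kira:2, Lena:1, Uma:2, Wendy:2, Wiremu:2, Zara:2, Zubin:1.
Sum = 2 + 2 + 1 + 2 + 2 + 2 + 2 + 1 = 14.

14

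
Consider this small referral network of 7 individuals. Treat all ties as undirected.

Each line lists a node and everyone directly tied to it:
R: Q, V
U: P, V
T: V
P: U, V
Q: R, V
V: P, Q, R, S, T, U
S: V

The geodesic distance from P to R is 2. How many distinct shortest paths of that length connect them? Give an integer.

The shortest distance is 2, and the only length-2 path is P–V–R. So there is exactly 1 shortest path.

1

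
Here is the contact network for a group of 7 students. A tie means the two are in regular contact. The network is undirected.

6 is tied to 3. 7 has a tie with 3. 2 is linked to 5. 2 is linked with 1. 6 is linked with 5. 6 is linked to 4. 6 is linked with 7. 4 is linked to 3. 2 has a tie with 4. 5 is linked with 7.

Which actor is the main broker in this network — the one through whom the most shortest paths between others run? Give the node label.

Unnormalized betweenness of each node: 1:0, 2:11/2, 3:1/2, 4:3, 5:3, 6:3/2, 7:1/2.
2 has the largest value, 11/2, making it the main broker — the node through which the most shortest paths run.

2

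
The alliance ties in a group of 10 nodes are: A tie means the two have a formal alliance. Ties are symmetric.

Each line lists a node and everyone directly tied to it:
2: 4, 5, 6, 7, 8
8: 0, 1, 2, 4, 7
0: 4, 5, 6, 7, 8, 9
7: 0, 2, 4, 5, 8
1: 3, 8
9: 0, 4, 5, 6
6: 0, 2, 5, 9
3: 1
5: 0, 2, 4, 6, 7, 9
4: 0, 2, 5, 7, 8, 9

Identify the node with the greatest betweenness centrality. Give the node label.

Unnormalized betweenness of each node: 0:14/3, 1:8, 2:17/6, 3:0, 4:187/60, 5:29/20, 6:8/15, 7:19/20, 8:71/5, 9:1/4.
8 has the largest value, 71/5, making it the main broker — the node through which the most shortest paths run.

8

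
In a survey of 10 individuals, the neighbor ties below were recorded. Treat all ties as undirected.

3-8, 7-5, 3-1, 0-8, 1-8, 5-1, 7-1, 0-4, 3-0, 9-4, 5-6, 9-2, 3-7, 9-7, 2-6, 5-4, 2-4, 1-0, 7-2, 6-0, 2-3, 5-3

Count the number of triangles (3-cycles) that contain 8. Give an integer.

8's neighbors: 0, 1, and 3.
Neighbor pairs that are themselves tied: 8–0–1; 8–0–3; 8–1–3. Each forms one triangle with 8, for 3 in total.

3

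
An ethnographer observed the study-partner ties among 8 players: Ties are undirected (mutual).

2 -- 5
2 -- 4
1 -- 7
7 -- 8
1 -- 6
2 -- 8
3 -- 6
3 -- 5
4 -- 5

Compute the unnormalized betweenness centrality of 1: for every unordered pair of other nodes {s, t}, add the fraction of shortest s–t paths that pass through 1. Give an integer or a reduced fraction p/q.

Pairs whose geodesics pass through 1 — 8–6: 1; 7–6: 1; 7–3: 1.
All other pairs contribute 0.
Summing the contributions gives betweenness(1) = 3.

3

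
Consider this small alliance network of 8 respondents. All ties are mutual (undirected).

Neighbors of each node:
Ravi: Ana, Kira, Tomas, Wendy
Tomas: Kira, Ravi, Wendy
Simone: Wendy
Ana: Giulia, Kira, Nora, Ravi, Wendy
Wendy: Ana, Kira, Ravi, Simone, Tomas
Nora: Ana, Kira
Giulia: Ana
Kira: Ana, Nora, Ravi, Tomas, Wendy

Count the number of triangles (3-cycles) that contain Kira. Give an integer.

6

Kira's neighbors: Ana, Nora, Ravi, Tomas, and Wendy.
Neighbor pairs that are themselves tied: Kira–Ana–Nora; Kira–Ana–Ravi; Kira–Ana–Wendy; Kira–Ravi–Tomas; Kira–Ravi–Wendy; Kira–Tomas–Wendy. Each forms one triangle with Kira, for 6 in total.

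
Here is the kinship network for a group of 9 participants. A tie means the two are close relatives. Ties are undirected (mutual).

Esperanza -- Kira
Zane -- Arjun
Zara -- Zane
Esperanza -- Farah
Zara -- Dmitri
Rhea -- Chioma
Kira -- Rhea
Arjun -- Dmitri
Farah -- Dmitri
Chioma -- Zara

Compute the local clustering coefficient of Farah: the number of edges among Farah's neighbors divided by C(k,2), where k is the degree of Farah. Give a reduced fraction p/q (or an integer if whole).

Farah's neighbors: Dmitri and Esperanza (k = 2).
Possible neighbor pairs: C(2,2) = 1. Edges among them: none → e = 0.
Clustering(Farah) = 0/1.

0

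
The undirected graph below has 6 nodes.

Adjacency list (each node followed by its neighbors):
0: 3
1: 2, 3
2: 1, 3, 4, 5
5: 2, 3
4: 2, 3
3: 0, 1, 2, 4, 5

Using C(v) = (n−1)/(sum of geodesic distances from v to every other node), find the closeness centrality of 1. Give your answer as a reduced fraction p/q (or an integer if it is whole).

Distances from 1: 0:2, 2:1, 3:1, 4:2, 5:2. Sum = 8.
n = 6, so closeness = 5/8.

5/8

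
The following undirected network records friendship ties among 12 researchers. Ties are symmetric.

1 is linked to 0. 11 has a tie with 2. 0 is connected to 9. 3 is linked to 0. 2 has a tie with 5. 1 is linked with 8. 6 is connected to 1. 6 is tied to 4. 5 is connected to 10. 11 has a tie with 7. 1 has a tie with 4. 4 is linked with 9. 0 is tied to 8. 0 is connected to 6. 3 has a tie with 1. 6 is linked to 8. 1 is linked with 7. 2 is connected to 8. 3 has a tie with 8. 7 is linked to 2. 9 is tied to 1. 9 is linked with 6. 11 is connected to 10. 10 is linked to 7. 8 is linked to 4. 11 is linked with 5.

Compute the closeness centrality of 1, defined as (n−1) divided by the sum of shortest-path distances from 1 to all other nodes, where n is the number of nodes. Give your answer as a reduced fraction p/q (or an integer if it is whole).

Distances from 1: 0:1, 2:2, 3:1, 4:1, 5:3, 6:1, 7:1, 8:1, 9:1, 10:2, 11:2. Sum = 16.
n = 12, so closeness = 11/16.

11/16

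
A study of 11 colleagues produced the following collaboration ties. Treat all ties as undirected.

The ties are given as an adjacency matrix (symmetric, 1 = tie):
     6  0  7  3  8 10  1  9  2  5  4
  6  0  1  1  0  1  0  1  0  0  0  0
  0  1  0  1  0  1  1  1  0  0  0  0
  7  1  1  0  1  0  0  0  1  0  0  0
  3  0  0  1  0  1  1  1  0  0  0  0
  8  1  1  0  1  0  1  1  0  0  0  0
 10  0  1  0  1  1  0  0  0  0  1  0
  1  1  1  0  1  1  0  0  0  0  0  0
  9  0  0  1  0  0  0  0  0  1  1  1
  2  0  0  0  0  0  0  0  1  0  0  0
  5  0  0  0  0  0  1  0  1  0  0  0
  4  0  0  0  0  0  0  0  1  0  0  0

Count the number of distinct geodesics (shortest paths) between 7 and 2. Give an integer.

1

The shortest distance is 2, and the only length-2 path is 7–9–2. So there is exactly 1 shortest path.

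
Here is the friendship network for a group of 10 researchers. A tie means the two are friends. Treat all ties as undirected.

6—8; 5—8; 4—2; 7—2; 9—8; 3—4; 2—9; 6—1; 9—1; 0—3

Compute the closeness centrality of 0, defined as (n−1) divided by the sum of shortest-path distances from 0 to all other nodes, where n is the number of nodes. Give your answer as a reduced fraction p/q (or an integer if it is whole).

1/4

Distances from 0: 1:5, 2:3, 3:1, 4:2, 5:6, 6:6, 7:4, 8:5, 9:4. Sum = 36.
n = 10, so closeness = 9/36 = 1/4.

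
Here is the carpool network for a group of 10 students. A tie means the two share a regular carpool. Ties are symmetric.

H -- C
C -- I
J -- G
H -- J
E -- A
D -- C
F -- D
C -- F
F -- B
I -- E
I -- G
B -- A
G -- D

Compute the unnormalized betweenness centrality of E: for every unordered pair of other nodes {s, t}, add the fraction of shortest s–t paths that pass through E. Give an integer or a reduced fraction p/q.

Pairs whose geodesics pass through E — I–B: 1/2; I–A: 1; G–A: 1; J–A: 1; H–A: 1/2; C–A: 1/2.
All other pairs contribute 0.
Summing the contributions gives betweenness(E) = 9/2.

9/2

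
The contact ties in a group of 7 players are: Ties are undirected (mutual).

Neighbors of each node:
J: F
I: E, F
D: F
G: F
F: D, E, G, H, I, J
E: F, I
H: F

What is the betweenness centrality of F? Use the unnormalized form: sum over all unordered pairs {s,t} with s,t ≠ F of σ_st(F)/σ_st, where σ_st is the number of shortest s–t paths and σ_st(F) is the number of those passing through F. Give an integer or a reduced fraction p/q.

14

Pairs whose geodesics pass through F — E–D: 1; E–H: 1; E–G: 1; E–J: 1; I–D: 1; I–H: 1; I–G: 1; I–J: 1; D–H: 1; D–G: 1; D–J: 1; H–G: 1; H–J: 1; G–J: 1.
All other pairs contribute 0.
Summing the contributions gives betweenness(F) = 14.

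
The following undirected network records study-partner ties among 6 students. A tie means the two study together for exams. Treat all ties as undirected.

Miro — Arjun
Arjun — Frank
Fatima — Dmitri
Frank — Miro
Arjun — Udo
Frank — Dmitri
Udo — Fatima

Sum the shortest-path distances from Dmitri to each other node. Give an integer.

8

Distances from Dmitri: Arjun:2, Fatima:1, Frank:1, Miro:2, Udo:2.
Sum = 2 + 1 + 1 + 2 + 2 = 8.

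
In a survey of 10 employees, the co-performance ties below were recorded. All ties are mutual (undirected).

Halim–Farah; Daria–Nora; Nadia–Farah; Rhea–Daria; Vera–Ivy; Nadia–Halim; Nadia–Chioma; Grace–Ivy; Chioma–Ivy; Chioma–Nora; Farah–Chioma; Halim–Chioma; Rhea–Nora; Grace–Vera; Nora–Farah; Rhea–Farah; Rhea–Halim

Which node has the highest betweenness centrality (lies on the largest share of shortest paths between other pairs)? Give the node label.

Chioma

Unnormalized betweenness of each node: Chioma:229/12, Daria:0, Farah:19/6, Grace:0, Halim:25/12, Ivy:14, Nadia:0, Nora:19/3, Rhea:7/3, Vera:0.
Chioma has the largest value, 229/12, making it the main broker — the node through which the most shortest paths run.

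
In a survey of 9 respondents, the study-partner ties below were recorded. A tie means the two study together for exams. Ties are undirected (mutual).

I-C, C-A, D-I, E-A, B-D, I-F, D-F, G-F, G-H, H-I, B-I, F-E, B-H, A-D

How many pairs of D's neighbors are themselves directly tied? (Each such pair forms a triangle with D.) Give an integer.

D's neighbors: A, B, F, and I.
Neighbor pairs that are themselves tied: D–B–I; D–F–I. Each forms one triangle with D, for 2 in total.

2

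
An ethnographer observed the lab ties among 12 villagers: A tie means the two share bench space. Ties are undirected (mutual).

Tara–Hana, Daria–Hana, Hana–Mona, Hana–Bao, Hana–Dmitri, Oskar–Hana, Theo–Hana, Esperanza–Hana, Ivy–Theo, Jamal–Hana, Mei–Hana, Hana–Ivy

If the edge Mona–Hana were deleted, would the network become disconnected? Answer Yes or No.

Yes

Without the Mona–Hana edge there is no alternate route between Mona and Hana, so the network disconnects. It is a bridge.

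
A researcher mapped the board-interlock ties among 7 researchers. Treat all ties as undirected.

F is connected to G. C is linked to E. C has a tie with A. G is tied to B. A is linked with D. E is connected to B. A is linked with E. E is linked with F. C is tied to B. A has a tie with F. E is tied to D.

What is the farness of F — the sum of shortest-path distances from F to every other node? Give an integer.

9

Distances from F: A:1, B:2, C:2, D:2, E:1, G:1.
Sum = 1 + 2 + 2 + 2 + 1 + 1 = 9.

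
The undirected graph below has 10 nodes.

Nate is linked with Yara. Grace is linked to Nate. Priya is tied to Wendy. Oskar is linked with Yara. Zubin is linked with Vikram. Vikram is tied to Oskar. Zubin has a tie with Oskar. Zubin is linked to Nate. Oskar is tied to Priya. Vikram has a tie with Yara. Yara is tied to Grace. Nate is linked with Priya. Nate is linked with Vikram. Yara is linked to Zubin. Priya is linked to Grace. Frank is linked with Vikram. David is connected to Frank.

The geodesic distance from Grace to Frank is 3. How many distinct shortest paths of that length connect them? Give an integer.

2

The shortest distance is 3. The length-3 paths are: Grace–Yara–Vikram–Frank; Grace–Nate–Vikram–Frank.
That gives 2 distinct shortest paths.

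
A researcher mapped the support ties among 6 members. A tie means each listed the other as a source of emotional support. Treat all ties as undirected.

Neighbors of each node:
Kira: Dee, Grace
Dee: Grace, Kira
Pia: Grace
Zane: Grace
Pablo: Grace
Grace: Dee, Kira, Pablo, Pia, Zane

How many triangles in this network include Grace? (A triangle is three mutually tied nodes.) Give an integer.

Grace's neighbors: Dee, Kira, Pablo, Pia, and Zane.
Neighbor pairs that are themselves tied: Grace–Dee–Kira. Each forms one triangle with Grace, for 1 in total.

1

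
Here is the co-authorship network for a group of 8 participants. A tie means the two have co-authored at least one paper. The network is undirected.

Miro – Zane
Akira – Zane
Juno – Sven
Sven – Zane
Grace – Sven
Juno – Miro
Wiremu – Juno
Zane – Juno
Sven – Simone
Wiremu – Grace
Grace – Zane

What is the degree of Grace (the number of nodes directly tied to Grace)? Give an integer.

3

Grace is directly tied to Sven, Wiremu, and Zane. That is 3 neighbors, so the degree of Grace is 3.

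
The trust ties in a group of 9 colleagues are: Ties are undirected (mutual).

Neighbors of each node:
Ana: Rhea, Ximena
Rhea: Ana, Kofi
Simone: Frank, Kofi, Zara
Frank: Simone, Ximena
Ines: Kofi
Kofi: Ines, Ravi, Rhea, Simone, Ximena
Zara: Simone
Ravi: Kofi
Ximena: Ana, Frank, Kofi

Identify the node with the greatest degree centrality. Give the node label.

Kofi

Degrees — Ana:2, Frank:2, Ines:1, Kofi:5, Ravi:1, Rhea:2, Simone:3, Ximena:3, Zara:1.
The maximum is 5, attained only by Kofi.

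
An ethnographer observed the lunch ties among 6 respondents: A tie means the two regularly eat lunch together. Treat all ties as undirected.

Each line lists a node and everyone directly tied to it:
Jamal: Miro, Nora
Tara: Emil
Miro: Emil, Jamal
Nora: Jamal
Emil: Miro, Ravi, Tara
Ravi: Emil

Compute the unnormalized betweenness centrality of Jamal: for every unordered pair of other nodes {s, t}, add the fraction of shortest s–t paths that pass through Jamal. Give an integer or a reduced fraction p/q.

4

Pairs whose geodesics pass through Jamal — Ravi–Nora: 1; Nora–Miro: 1; Nora–Emil: 1; Nora–Tara: 1.
All other pairs contribute 0.
Summing the contributions gives betweenness(Jamal) = 4.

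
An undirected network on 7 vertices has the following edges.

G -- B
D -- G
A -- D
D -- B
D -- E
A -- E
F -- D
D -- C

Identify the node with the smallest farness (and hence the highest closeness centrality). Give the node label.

D

Farness (sum of distances to all others) for each node — A:10, B:10, C:11, D:6, E:10, F:11, G:10.
The smallest farness is 6, for D, so D has the highest closeness.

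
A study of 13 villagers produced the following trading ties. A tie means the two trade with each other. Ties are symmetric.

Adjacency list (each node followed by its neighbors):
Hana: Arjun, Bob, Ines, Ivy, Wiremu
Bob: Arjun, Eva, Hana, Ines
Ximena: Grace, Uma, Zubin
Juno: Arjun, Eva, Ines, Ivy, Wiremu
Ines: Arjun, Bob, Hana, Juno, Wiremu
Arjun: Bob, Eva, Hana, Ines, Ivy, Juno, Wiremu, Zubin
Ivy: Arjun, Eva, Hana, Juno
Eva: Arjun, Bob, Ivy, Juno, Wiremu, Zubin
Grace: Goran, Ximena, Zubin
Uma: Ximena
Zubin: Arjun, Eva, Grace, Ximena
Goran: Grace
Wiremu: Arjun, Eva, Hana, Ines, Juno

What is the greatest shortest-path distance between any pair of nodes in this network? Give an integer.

4

Eccentricity of each node (its greatest distance to any other): Arjun:3, Bob:4, Eva:3, Goran:4, Grace:3, Hana:4, Ines:4, Ivy:4, Juno:4, Uma:4, Wiremu:4, Ximena:3, Zubin:2.
The maximum eccentricity is 4, realized for instance by the pair Wiremu–Goran via Wiremu – Arjun – Zubin – Grace – Goran. So the diameter is 4.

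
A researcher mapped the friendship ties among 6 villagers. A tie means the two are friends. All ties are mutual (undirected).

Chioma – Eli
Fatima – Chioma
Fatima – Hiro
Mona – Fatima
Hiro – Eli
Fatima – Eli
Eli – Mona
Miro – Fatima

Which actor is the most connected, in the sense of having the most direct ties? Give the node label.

Degrees — Chioma:2, Eli:4, Fatima:5, Hiro:2, Miro:1, Mona:2.
The maximum is 5, attained only by Fatima.

Fatima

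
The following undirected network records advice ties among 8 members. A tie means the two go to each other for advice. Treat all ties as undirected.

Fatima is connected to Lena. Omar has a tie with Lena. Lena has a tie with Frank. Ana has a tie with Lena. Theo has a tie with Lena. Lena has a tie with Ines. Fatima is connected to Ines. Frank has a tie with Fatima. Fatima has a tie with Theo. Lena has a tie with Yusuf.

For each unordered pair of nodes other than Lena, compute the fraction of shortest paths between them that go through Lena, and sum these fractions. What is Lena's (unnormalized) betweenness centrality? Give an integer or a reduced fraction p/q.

Pairs whose geodesics pass through Lena — Ana–Yusuf: 1; Ana–Omar: 1; Ana–Frank: 1; Ana–Fatima: 1; Ana–Theo: 1; Ana–Ines: 1; Yusuf–Omar: 1; Yusuf–Frank: 1; Yusuf–Fatima: 1; Yusuf–Theo: 1; Yusuf–Ines: 1; Omar–Frank: 1; Omar–Fatima: 1; Omar–Theo: 1 … (+4 more pairs).
All other pairs contribute 0.
Summing the contributions gives betweenness(Lena) = 33/2.

33/2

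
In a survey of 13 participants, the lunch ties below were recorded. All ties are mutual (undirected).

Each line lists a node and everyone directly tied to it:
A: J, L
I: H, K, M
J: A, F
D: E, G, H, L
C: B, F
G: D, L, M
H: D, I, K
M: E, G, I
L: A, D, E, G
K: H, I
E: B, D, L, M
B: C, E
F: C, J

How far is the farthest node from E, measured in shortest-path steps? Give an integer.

3

Distances from E: A:2, B:1, C:2, D:1, F:3, G:2, H:2, I:2, J:3, K:3, L:1, M:1.
The largest is 3 (to F, K, and J), so the eccentricity of E is 3.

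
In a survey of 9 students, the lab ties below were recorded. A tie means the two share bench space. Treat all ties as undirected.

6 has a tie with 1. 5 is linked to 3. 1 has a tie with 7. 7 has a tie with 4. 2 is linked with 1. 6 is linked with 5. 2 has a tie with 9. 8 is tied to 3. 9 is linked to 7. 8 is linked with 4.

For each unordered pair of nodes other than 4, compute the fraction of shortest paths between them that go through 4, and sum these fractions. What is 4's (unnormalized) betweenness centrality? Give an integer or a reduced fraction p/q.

Pairs whose geodesics pass through 4 — 1–8: 1; 2–8: 2/2; 9–8: 1; 9–3: 1; 7–8: 1; 7–3: 1.
All other pairs contribute 0.
Summing the contributions gives betweenness(4) = 6.

6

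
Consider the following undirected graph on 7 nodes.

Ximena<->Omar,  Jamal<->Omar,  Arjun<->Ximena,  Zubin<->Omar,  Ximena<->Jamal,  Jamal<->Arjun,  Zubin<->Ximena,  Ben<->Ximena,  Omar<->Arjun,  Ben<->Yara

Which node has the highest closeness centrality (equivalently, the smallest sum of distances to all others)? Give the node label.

Farness (sum of distances to all others) for each node — Arjun:10, Ben:10, Jamal:10, Omar:9, Ximena:7, Yara:15, Zubin:11.
The smallest farness is 7, for Ximena, so Ximena has the highest closeness.

Ximena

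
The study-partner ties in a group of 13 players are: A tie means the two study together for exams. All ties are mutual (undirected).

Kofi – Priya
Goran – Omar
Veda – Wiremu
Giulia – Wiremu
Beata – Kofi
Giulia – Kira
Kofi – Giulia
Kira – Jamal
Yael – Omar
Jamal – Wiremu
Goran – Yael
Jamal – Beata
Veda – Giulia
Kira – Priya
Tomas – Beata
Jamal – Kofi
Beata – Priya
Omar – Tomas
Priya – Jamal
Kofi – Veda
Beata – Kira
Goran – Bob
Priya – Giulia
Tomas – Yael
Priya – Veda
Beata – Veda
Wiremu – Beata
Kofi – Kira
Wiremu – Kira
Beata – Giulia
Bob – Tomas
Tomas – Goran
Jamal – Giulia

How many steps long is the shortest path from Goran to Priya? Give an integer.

One shortest route is Goran – Tomas – Beata – Priya, which uses 3 edges, and at distance 2 from Goran we only reach {Beata}, which does not include Priya. So d(Goran,Priya) = 3.

3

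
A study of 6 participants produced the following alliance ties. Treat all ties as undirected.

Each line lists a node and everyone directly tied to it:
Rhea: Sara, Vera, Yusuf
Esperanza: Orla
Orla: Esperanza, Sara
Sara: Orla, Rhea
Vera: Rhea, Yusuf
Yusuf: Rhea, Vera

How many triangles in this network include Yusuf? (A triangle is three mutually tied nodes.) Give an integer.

Yusuf's neighbors: Rhea and Vera.
Neighbor pairs that are themselves tied: Yusuf–Rhea–Vera. Each forms one triangle with Yusuf, for 1 in total.

1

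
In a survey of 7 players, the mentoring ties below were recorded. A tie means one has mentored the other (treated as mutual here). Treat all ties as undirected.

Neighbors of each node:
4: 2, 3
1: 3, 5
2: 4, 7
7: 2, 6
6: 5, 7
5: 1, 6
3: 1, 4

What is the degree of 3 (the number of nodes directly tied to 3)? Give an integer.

3 is directly tied to 1 and 4. That is 2 neighbors, so the degree of 3 is 2.

2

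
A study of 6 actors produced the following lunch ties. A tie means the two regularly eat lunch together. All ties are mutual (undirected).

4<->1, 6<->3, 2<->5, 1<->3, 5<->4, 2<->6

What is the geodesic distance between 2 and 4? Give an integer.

2

One shortest route is 2 – 5 – 4, which uses 2 edges, and 2 and 4 are not directly tied, so nothing shorter exists. So d(2,4) = 2.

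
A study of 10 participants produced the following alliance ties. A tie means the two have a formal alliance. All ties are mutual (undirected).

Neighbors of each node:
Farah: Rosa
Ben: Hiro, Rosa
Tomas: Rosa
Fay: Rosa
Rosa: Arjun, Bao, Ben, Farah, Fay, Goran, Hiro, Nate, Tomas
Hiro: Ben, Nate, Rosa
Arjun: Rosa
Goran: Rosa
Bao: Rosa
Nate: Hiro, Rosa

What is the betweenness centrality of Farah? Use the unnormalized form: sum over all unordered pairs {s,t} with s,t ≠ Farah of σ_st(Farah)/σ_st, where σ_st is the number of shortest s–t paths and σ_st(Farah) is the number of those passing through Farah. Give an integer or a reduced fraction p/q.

0

No shortest path between any pair of other nodes passes through Farah.
Summing the contributions gives betweenness(Farah) = 0.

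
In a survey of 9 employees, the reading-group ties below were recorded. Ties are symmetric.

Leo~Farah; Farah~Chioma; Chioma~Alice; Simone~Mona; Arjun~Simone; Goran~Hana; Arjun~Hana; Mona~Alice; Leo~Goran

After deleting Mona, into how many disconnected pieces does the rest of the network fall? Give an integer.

1

Mona's neighbors (Alice and Simone) remain reachable from one another through other ties, so the rest of the network stays in one piece.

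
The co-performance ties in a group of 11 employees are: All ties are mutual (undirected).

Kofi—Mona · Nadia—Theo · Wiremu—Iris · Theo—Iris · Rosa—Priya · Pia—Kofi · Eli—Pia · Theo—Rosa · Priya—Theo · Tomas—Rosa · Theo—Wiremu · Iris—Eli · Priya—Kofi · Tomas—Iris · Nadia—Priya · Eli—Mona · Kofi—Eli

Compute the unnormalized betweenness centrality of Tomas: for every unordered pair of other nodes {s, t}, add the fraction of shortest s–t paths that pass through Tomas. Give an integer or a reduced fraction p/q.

5/6

Pairs whose geodesics pass through Tomas — Eli–Rosa: 1/3; Rosa–Iris: 1/2.
All other pairs contribute 0.
Summing the contributions gives betweenness(Tomas) = 5/6.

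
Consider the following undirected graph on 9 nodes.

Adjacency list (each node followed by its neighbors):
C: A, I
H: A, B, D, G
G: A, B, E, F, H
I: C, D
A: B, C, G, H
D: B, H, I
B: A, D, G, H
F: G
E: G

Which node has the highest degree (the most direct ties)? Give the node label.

Degrees — A:4, B:4, C:2, D:3, E:1, F:1, G:5, H:4, I:2.
The maximum is 5, attained only by G.

G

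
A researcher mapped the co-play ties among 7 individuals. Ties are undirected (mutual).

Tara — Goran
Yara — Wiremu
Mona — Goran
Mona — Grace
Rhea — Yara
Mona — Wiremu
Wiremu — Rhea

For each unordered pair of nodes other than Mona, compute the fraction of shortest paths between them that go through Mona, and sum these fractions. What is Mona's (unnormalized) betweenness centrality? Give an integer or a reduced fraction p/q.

11

Pairs whose geodesics pass through Mona — Rhea–Grace: 1; Rhea–Tara: 1; Rhea–Goran: 1; Yara–Grace: 1; Yara–Tara: 1; Yara–Goran: 1; Grace–Tara: 1; Grace–Goran: 1; Grace–Wiremu: 1; Tara–Wiremu: 1; Goran–Wiremu: 1.
All other pairs contribute 0.
Summing the contributions gives betweenness(Mona) = 11.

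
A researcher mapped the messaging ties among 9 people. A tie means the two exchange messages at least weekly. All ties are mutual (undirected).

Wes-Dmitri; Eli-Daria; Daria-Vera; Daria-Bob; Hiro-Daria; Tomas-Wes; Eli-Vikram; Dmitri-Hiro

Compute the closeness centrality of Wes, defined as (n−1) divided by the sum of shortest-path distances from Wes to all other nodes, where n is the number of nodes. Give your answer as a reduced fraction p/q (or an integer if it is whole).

Distances from Wes: Bob:4, Daria:3, Dmitri:1, Eli:4, Hiro:2, Tomas:1, Vera:4, Vikram:5. Sum = 24.
n = 9, so closeness = 8/24 = 1/3.

1/3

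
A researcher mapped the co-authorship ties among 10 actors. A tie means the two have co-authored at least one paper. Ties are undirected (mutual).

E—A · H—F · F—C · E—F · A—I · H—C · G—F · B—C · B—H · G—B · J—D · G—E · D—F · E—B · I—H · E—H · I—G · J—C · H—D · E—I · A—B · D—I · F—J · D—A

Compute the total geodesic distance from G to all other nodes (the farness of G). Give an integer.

14

Distances from G: A:2, B:1, C:2, D:2, E:1, F:1, H:2, I:1, J:2.
Sum = 2 + 1 + 2 + 2 + 1 + 1 + 2 + 1 + 2 = 14.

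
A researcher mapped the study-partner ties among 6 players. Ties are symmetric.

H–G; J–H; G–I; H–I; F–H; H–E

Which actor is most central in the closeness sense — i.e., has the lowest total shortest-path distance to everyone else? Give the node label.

Farness (sum of distances to all others) for each node — E:9, F:9, G:8, H:5, I:8, J:9.
The smallest farness is 5, for H, so H has the highest closeness.

H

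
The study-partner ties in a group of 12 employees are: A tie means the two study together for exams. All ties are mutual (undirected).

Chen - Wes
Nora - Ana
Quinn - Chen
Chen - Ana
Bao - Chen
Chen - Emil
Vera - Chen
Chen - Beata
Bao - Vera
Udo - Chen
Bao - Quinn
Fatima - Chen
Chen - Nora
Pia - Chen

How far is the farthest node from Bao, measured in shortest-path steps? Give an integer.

Distances from Bao: Ana:2, Beata:2, Chen:1, Emil:2, Fatima:2, Nora:2, Pia:2, Quinn:1, Udo:2, Vera:1, Wes:2.
The largest is 2 (to Wes, Emil, Pia, Fatima, Udo, Ana, Nora, and Beata), so the eccentricity of Bao is 2.

2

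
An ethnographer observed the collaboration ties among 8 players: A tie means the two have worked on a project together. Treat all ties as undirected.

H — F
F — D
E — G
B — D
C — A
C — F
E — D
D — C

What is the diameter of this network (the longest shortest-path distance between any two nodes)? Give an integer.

Eccentricity of each node (its greatest distance to any other): A:4, B:3, C:3, D:2, E:3, F:3, G:4, H:4.
The maximum eccentricity is 4, realized for instance by the pair G–H via G – E – D – F – H. So the diameter is 4.

4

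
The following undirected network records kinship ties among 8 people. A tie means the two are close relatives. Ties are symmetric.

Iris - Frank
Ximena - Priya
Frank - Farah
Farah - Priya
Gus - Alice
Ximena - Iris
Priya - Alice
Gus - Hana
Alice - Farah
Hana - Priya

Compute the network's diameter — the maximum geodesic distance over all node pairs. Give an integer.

4

Eccentricity of each node (its greatest distance to any other): Alice:3, Farah:2, Frank:3, Gus:4, Hana:3, Iris:4, Priya:2, Ximena:3.
The maximum eccentricity is 4, realized for instance by the pair Gus–Iris via Gus – Hana – Priya – Ximena – Iris. So the diameter is 4.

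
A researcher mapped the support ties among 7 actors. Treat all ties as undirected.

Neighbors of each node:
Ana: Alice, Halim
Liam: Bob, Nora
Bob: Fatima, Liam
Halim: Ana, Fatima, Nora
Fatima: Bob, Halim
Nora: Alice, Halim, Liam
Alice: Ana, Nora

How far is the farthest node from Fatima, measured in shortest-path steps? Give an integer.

3

Distances from Fatima: Alice:3, Ana:2, Bob:1, Halim:1, Liam:2, Nora:2.
The largest is 3 (to Alice), so the eccentricity of Fatima is 3.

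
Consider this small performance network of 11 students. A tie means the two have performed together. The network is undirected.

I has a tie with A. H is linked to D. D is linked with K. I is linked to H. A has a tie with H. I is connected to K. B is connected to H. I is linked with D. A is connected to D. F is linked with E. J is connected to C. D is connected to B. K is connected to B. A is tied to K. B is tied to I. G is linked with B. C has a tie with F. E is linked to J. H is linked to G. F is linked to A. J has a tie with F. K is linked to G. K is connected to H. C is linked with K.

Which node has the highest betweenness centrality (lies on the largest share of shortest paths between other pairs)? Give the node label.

Unnormalized betweenness of each node: A:329/30, B:2/3, C:211/30, D:37/60, E:0, F:39/4, G:0, H:71/30, I:37/60, J:5/4, K:191/15.
K has the largest value, 191/15, making it the main broker — the node through which the most shortest paths run.

K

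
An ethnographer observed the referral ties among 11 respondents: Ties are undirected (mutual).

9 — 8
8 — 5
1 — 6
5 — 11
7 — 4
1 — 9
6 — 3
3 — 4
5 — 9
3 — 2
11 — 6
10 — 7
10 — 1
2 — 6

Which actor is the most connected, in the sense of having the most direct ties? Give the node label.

Degrees — 1:3, 2:2, 3:3, 4:2, 5:3, 6:4, 7:2, 8:2, 9:3, 10:2, 11:2.
The maximum is 4, attained only by 6.

6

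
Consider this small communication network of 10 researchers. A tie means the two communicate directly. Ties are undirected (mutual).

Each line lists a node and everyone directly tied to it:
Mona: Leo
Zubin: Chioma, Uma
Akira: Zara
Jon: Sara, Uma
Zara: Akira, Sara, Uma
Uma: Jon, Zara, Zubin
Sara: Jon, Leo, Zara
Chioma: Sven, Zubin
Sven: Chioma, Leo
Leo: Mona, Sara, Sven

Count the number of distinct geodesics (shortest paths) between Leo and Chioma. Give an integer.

1

The shortest distance is 2, and the only length-2 path is Leo–Sven–Chioma. So there is exactly 1 shortest path.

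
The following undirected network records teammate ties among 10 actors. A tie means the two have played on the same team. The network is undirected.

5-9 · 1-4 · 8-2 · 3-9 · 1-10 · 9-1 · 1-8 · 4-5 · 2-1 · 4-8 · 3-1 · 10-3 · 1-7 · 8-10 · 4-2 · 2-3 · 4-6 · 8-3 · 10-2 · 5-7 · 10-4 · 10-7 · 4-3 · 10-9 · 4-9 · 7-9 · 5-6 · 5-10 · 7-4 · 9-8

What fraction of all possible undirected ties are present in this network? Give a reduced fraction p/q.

There are 30 edges and 10 nodes, so the maximum possible is C(10,2) = 45.
Density = 30/45 = 2/3.

2/3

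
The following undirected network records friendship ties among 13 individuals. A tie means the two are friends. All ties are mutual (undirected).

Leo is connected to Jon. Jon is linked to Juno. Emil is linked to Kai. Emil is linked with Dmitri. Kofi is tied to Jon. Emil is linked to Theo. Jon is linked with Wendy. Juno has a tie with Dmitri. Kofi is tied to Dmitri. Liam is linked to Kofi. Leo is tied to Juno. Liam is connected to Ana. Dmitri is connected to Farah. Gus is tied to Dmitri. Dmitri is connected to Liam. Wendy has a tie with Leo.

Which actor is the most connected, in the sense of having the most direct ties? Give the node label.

Degrees — Ana:1, Dmitri:6, Emil:3, Farah:1, Gus:1, Jon:4, Juno:3, Kai:1, Kofi:3, Leo:3, Liam:3, Theo:1, Wendy:2.
The maximum is 6, attained only by Dmitri.

Dmitri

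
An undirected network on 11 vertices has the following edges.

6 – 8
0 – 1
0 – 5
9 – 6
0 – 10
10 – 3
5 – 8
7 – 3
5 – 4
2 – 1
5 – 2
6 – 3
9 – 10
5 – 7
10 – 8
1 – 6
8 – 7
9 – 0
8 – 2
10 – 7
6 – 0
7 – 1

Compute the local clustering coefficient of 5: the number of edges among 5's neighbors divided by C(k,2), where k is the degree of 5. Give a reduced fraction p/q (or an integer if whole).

5's neighbors: 0, 2, 4, 7, and 8 (k = 5).
Possible neighbor pairs: C(5,2) = 10. Edges among them: 2–8, 7–8 → e = 2.
Clustering(5) = 2/10 = 1/5.

1/5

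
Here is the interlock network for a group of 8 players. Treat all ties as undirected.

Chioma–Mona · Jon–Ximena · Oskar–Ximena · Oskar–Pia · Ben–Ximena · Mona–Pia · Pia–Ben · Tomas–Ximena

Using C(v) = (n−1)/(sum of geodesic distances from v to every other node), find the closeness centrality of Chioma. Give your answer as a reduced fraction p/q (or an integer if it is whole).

Distances from Chioma: Ben:3, Jon:5, Mona:1, Oskar:3, Pia:2, Tomas:5, Ximena:4. Sum = 23.
n = 8, so closeness = 7/23.

7/23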